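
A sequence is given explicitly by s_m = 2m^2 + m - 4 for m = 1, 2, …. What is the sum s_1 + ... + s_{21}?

Over m = 1..21: Σm = 231, Σm² = 3311.
Total = (2)·3311 + (1)·231 + (-4)·21 = 6769.

6769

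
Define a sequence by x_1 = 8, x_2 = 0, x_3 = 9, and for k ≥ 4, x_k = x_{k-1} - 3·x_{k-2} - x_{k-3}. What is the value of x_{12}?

Step forward from the initial values:
x_4 = 1  x_5 = -26  x_6 = -38  x_7 = 39  x_8 = 179  x_9 = 100  x_{10} = -476  x_{11} = -955  x_{12} = 373.

373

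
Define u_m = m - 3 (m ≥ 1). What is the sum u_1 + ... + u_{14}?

Over m = 1..14: Σm = 105.
Total = (1)·105 + (-3)·14 = 63.

63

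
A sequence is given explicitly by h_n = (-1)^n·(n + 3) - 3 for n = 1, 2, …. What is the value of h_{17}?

(-1)^17 = -1; n + 3 at n=17 is 20; so h_{17} = -23.

-23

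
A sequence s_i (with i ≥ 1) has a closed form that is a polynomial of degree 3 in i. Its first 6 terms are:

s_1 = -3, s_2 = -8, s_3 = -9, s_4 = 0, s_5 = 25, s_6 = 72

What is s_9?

1st diffs: -5, -1, 9, 25, 47.
2nd diffs: 4, 10, 16, 22.
3rd diffs: 6, 6, 6 (constant).
Newton forward-difference form: s_i = -3 + (-5)·C(i-1,1) + 4·C(i-1,2) + 6·C(i-1,3).
At i = 9: i-1 = 8, so s_9 = -3 - 40 + 112 + 336 = 405.

405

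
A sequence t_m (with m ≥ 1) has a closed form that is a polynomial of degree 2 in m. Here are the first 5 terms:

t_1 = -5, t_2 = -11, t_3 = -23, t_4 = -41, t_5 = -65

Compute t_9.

1st diffs: -6, -12, -18, -24.
2nd diffs: -6, -6, -6 (constant).
Newton forward-difference form: t_m = -5 + (-6)·C(m-1,1) + (-6)·C(m-1,2).
At m = 9: m-1 = 8, so t_9 = -5 - 48 - 168 = -221.

-221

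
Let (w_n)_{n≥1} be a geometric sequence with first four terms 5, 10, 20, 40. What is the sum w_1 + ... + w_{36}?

343597383675

Common ratio r = 2.
w_n = 5·2^(n-1).
S = 5·(2^36 - 1)/(2 - 1) = 5·(68719476736 - 1)/(1) = 343597383675.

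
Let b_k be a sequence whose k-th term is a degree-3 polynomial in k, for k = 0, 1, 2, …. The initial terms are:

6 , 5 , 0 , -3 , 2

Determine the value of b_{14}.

1st diffs: -1, -5, -3, 5.
2nd diffs: -4, 2, 8.
3rd diffs: 6, 6 (constant).
Newton forward-difference form: b_k = 6 + (-1)·C(k,1) + (-4)·C(k,2) + 6·C(k,3).
At k = 14: k = 14, so b_{14} = 6 - 14 - 364 + 2184 = 1812.

1812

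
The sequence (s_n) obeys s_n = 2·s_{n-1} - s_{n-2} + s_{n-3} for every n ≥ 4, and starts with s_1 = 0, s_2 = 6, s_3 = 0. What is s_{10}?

-72

s_4 = -6, s_5 = -6, s_6 = -6, s_7 = -12, s_8 = -24, s_9 = -42, s_{10} = -72.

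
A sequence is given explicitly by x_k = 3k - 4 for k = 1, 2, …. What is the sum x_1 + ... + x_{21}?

Over k = 1..21: Σk = 231.
Total = (3)·231 + (-4)·21 = 609.

609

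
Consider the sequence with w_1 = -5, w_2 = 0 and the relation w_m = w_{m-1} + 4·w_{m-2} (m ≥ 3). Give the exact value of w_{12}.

-58580

w_3 = -20, w_4 = -20, w_5 = -100, w_6 = -180, w_7 = -580, w_8 = -1300, w_9 = -3620, w_{10} = -8820, w_{11} = -23300, w_{12} = -58580.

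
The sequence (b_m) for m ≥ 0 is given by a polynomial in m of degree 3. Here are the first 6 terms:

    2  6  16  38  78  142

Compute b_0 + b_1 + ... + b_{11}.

1st diffs: 4, 10, 22, 40, 64.
2nd diffs: 6, 12, 18, 24.
3rd diffs: 6, 6, 6 (constant).
Newton forward-difference form: b_m = 2 + 4·C(m,1) + 6·C(m,2) + 6·C(m,3).
Continuing: …, 236, 366, 538, 758, …, b_{11} = 1366.
Summing m = 0..11 (12 terms) gives 4578.

4578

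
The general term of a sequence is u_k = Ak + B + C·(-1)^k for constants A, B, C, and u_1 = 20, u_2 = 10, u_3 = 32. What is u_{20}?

Write the equations: A + B - C = 20; 2A + B + C = 10; 3A + B - C = 32.
Subtracting the first from the second: A + 2C = -10.
Subtracting the second from the third: A - 2C = 22.
Solving: C = -8, A = 6, then B = 6.
So u_k = 6·k + 6 + (-8)·(-1)^k; at k=20 this is 118.

118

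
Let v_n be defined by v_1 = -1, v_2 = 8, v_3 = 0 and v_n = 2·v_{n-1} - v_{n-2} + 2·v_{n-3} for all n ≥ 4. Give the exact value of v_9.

Iterate the recurrence:
v_4 = -10, v_5 = -4, v_6 = 2, v_7 = -12, v_8 = -34, v_9 = -52.

-52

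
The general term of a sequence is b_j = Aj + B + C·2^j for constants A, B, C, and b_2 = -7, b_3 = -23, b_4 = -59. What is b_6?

Write the equations: 2A + B + 4C = -7; 3A + B + 8C = -23; 4A + B + 16C = -59.
Subtracting the first from the second: A + 4C = -16.
Subtracting the second from the third: A + 8C = -36.
Solving: C = -5, A = 4, then B = 5.
Hence b_6 = 4·6 + 5 + (-5)·64 = -291.

-291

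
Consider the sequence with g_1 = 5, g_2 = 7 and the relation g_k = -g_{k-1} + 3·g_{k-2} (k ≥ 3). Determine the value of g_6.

Applying the relation repeatedly:
g_3 = 8;  g_4 = 13;  g_5 = 11;  g_6 = 28.

28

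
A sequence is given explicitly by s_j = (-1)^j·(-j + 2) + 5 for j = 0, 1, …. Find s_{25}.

(-1)^25 = -1; -j + 2 at j=25 is -23; so s_{25} = 28.

28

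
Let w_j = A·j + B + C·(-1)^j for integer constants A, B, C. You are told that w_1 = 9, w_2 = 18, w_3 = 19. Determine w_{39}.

199

Plug in j = 1, 2, 3: A + B - C = 9; 2A + B + C = 18; 3A + B - C = 19.
Subtracting the first from the second: A + 2C = 9.
Subtracting the second from the third: A - 2C = 1.
Solving: C = 2, A = 5, then B = 6.
Hence w_{39} = 5·39 + 6 + 2·(-1) = 199.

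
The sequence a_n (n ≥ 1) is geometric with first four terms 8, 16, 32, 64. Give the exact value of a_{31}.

8589934592

Common ratio r = 2.
a_n = 8·2^(n-1).
a_{31} = 8·2^30 = 8589934592.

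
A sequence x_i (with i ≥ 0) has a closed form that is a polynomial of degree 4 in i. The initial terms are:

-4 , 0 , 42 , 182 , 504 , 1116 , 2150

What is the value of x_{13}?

37332

1st diffs: 4, 42, 140, 322, 612, 1034.
2nd diffs: 38, 98, 182, 290, 422.
3rd diffs: 60, 84, 108, 132.
4th diffs: 24, 24, 24 (constant).
Newton forward-difference form: x_i = -4 + 4·C(i,1) + 38·C(i,2) + 60·C(i,3) + 24·C(i,4).
At i = 13: i = 13, so x_{13} = -4 + 52 + 2964 + 17160 + 17160 = 37332.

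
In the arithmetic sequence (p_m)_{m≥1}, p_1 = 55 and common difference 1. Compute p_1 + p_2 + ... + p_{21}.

1365

p_m = 55 + (m - 1)·1.
p_{21} = 75; S = 21·(55 + 75)/2 = 1365.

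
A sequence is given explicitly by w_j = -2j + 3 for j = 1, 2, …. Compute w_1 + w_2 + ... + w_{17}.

Over j = 1..17: Σj = 153.
Total = (-2)·153 + (3)·17 = -255.

-255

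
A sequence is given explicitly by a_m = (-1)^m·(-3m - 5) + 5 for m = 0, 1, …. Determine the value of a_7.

(-1)^7 = -1; -3m - 5 at m=7 is -26; so a_7 = 31.

31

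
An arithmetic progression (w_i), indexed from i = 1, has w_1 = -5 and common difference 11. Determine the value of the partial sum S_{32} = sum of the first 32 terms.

5296

w_i = -5 + (i - 1)·11.
w_{32} = 336; S = 32·(-5 + 336)/2 = 5296.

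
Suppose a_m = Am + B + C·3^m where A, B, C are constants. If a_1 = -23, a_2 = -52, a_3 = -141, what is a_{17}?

Plug in m = 1, 2, 3: A + B + 3C = -23; 2A + B + 9C = -52; 3A + B + 27C = -141.
Subtracting the first from the second: A + 6C = -29.
Subtracting the second from the third: A + 18C = -89.
Solving: C = -5, A = 1, then B = -9.
So a_m = 1·m + (-9) + (-5)·3^m; at m=17 this is -645700807.

-645700807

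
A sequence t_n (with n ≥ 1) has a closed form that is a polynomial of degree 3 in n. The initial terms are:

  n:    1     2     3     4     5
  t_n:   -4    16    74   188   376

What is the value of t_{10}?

3056

1st diffs: 20, 58, 114, 188.
2nd diffs: 38, 56, 74.
3rd diffs: 18, 18 (constant).
Newton forward-difference form: t_n = -4 + 20·C(n-1,1) + 38·C(n-1,2) + 18·C(n-1,3).
At n = 10: n-1 = 9, so t_{10} = -4 + 180 + 1368 + 1512 = 3056.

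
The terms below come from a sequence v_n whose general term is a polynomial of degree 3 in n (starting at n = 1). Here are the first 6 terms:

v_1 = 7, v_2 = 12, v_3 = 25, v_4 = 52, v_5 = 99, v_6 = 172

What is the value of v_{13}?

1st diffs: 5, 13, 27, 47, 73.
2nd diffs: 8, 14, 20, 26.
3rd diffs: 6, 6, 6 (constant).
Newton forward-difference form: v_n = 7 + 5·C(n-1,1) + 8·C(n-1,2) + 6·C(n-1,3).
At n = 13: n-1 = 12, so v_{13} = 7 + 60 + 528 + 1320 = 1915.

1915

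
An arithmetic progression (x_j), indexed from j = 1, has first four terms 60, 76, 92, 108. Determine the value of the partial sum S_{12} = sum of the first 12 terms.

Common difference d = 16.
x_j = 60 + (j - 1)·16.
x_{12} = 236; S = 12·(60 + 236)/2 = 1776.

1776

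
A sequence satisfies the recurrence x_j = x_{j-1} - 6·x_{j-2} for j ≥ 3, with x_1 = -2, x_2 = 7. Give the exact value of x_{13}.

Step forward from the initial values:
x_3 = 19  x_4 = -23  x_5 = -137  …  x_{10} = -9023  x_{11} = 15703  x_{12} = 69841  x_{13} = -24377.

-24377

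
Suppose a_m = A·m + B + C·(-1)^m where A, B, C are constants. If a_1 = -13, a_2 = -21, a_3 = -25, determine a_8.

-57

Write the equations: A + B - C = -13; 2A + B + C = -21; 3A + B - C = -25.
Subtracting the first from the second: A + 2C = -8.
Subtracting the second from the third: A - 2C = -4.
Solving: C = -1, A = -6, then B = -8.
Hence a_8 = -6·8 + (-8) + (-1)·1 = -57.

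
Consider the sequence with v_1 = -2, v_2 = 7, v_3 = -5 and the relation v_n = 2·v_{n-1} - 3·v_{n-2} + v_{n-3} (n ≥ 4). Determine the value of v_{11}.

Applying the relation repeatedly:
v_4 = -33  v_5 = -44  v_6 = 6  v_7 = 111  v_8 = 160  v_9 = -7  v_{10} = -383  v_{11} = -585.

-585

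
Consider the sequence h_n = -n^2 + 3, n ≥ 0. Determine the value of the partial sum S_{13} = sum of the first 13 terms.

-611

Over n = 0..12: Σn = 78, Σn² = 650.
Total = (-1)·650 + (3)·13 = -611.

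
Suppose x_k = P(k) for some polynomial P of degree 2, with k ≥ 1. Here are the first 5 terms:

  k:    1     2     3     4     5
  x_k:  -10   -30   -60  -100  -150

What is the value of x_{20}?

1st diffs: -20, -30, -40, -50.
2nd diffs: -10, -10, -10 (constant).
So x_k = -5k^2 - 5k.
Evaluating at k = 20 gives x_{20} = -2100.

-2100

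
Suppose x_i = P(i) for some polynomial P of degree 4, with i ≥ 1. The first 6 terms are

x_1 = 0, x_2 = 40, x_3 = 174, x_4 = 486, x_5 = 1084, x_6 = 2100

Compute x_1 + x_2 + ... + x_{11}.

1st diffs: 40, 134, 312, 598, 1016.
2nd diffs: 94, 178, 286, 418.
3rd diffs: 84, 108, 132.
4th diffs: 24, 24 (constant).
Newton forward-difference form: x_i = 40·C(i-1,1) + 94·C(i-1,2) + 84·C(i-1,3) + 24·C(i-1,4).
Continuing: …, 3690, 6034, 9336, 13824, …, x_{11} = 19750.
Summing i = 1..11 (11 terms) gives 56518.

56518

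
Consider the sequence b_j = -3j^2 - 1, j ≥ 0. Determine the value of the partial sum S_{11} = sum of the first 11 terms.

Over j = 0..10: Σj = 55, Σj² = 385.
Total = (-3)·385 + (-1)·11 = -1166.

-1166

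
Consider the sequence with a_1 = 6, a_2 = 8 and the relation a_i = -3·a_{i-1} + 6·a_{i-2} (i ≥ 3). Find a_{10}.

-23652

Compute successive terms:
a_3 = 12  a_4 = 12  a_5 = 36  a_6 = -36  a_7 = 324  a_8 = -1188  a_9 = 5508  a_{10} = -23652.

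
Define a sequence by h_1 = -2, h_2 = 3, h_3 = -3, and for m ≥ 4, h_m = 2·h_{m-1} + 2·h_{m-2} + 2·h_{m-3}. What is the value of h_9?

Applying the relation repeatedly:
h_4 = -4  h_5 = -8  h_6 = -30  h_7 = -84  h_8 = -244  h_9 = -716.

-716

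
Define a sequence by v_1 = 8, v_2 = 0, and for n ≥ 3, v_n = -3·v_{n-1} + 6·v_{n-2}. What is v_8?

-58320

v_3 = 48, v_4 = -144, v_5 = 720, v_6 = -3024, v_7 = 13392, v_8 = -58320.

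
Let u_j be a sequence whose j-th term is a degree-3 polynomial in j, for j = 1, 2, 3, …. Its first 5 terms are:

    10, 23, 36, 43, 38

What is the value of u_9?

-222

1st diffs: 13, 13, 7, -5.
2nd diffs: 0, -6, -12.
3rd diffs: -6, -6 (constant).
Newton forward-difference form: u_j = 10 + 13·C(j-1,1) + (-6)·C(j-1,3).
At j = 9: j-1 = 8, so u_9 = 10 + 104 - 336 = -222.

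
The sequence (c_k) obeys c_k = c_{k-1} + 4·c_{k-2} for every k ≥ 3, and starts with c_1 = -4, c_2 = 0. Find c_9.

-2896

c_3 = -16; c_4 = -16; c_5 = -80; c_6 = -144; c_7 = -464; c_8 = -1040; c_9 = -2896.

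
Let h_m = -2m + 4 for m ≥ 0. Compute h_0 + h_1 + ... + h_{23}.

-456

Over m = 0..23: Σm = 276.
Total = (-2)·276 + (4)·24 = -456.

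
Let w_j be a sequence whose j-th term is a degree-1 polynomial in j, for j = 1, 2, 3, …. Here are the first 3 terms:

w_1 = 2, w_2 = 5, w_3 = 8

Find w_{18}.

53

1st diffs: 3, 3 (constant).
So w_j = 3j - 1.
Evaluating at j = 18 gives w_{18} = 53.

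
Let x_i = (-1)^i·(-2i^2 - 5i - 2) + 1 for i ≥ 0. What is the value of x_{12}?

-349

(-1)^12 = 1; -2i^2 - 5i - 2 at i=12 is -350; so x_{12} = -349.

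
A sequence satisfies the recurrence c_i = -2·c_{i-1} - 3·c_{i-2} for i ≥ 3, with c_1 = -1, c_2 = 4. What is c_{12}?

Compute successive terms:
c_3 = -5, c_4 = -2, c_5 = 19, c_6 = -32, c_7 = 7, c_8 = 82, c_9 = -185, c_{10} = 124, c_{11} = 307, c_{12} = -986.

-986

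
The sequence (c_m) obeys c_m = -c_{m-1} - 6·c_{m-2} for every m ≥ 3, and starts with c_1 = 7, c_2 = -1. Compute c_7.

Iterate the recurrence:
c_3 = -41, c_4 = 47, c_5 = 199, c_6 = -481, c_7 = -713.

-713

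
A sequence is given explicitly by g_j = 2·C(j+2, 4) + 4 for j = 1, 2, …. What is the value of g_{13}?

C(15, 4) = 1365, so g_{13} = 2734.

2734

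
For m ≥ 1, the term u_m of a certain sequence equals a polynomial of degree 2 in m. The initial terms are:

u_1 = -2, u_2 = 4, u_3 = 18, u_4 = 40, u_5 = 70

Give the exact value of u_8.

208

1st diffs: 6, 14, 22, 30.
2nd diffs: 8, 8, 8 (constant).
Newton forward-difference form: u_m = -2 + 6·C(m-1,1) + 8·C(m-1,2).
At m = 8: m-1 = 7, so u_8 = -2 + 42 + 168 = 208.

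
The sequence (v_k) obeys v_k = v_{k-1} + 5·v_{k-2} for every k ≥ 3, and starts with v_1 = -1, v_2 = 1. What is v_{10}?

v_3 = -4, v_4 = 1, v_5 = -19, v_6 = -14, v_7 = -109, v_8 = -179, v_9 = -724, v_{10} = -1619.

-1619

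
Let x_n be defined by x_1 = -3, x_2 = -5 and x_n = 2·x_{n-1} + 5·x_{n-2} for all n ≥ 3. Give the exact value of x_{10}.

-131925

Compute successive terms:
x_3 = -25;  x_4 = -75;  x_5 = -275;  x_6 = -925;  x_7 = -3225;  x_8 = -11075;  x_9 = -38275;  x_{10} = -131925.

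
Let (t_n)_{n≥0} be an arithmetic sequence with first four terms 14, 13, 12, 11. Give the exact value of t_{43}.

Common difference d = -1.
t_n = 14 + (n - 0)·(-1).
t_{43} = 14 + 43·(-1) = -29.

-29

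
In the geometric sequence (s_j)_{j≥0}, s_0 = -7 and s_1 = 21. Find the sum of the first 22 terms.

Common ratio r = -3.
s_j = (-7)·(-3)^(j-0).
S = (-7)·((-3)^22 - 1)/(-3 - 1) = (-7)·(31381059609 - 1)/(-4) = 54916854314.

54916854314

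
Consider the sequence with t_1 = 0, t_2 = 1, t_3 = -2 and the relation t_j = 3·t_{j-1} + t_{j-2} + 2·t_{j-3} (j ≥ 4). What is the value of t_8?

-645

Compute successive terms:
t_4 = -5;  t_5 = -15;  t_6 = -54;  t_7 = -187;  t_8 = -645.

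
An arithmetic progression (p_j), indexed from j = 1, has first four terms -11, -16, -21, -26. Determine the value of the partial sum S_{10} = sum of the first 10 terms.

Common difference d = -5.
p_j = -11 + (j - 1)·(-5).
p_{10} = -56; S = 10·(-11 + (-56))/2 = -335.

-335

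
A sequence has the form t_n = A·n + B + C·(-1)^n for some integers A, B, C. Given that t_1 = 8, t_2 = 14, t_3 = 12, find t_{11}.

Write the equations: A + B - C = 8; 2A + B + C = 14; 3A + B - C = 12.
Subtracting the first from the second: A + 2C = 6.
Subtracting the second from the third: A - 2C = -2.
Solving: C = 2, A = 2, then B = 8.
Therefore t_{11} = 22 + 8 + 2·(-1) = 28.

28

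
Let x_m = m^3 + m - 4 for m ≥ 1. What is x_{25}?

x_{25} = 1·25^3 + 1·25 - 4 = 15646.

15646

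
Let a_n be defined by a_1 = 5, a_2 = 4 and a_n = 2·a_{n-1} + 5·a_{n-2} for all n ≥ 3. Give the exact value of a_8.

Iterate the recurrence:
a_3 = 33  a_4 = 86  a_5 = 337  a_6 = 1104  a_7 = 3893  a_8 = 13306.

13306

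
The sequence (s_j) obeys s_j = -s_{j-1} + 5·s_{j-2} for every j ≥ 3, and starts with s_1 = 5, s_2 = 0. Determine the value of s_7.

1025

Step forward from the initial values:
s_3 = 25; s_4 = -25; s_5 = 150; s_6 = -275; s_7 = 1025.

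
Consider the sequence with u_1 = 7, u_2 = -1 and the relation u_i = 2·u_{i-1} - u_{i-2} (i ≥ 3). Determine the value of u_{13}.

Iterate the recurrence:
u_3 = -9, u_4 = -17, u_5 = -25, …, u_{10} = -65, u_{11} = -73, u_{12} = -81, u_{13} = -89.
(Characteristic roots are 1 and 1.)

-89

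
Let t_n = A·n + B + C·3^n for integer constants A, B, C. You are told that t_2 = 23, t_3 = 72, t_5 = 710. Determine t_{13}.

The three given values yield: 2A + B + 9C = 23; 3A + B + 27C = 72; 5A + B + 243C = 710.
Subtracting the first from the second: A + 18C = 49.
Subtracting the second from the third: 2A + 216C = 638.
Solving: C = 3, A = -5, then B = 6.
Hence t_{13} = -5·13 + 6 + 3·1594323 = 4782910.

4782910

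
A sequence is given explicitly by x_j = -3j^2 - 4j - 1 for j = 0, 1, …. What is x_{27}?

-2296

x_{27} = -3·27^2 - 4·27 - 1 = -2296.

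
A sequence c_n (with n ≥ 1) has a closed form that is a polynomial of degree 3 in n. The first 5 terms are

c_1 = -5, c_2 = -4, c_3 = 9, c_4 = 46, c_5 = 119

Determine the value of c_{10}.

1st diffs: 1, 13, 37, 73.
2nd diffs: 12, 24, 36.
3rd diffs: 12, 12 (constant).
So c_n = 2n^3 - 6n^2 + 5n - 6.
Evaluating at n = 10 gives c_{10} = 1444.

1444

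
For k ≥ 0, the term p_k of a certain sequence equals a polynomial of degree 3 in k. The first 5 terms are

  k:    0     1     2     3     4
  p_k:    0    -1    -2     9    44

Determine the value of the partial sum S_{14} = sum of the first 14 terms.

1st diffs: -1, -1, 11, 35.
2nd diffs: 0, 12, 24.
3rd diffs: 12, 12 (constant).
Newton forward-difference form: p_k = (-1)·C(k,1) + 12·C(k,3).
Continuing: …, 115, 234, 413, 664, …, p_{13} = 3419.
Summing k = 0..13 (14 terms) gives 11921.

11921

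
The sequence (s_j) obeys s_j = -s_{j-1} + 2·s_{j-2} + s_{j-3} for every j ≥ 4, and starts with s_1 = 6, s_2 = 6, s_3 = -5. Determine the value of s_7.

Applying the relation repeatedly:
s_4 = 23  s_5 = -27  s_6 = 68  s_7 = -99.

-99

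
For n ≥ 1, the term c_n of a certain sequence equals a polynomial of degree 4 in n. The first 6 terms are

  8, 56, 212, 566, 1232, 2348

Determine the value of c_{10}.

1st diffs: 48, 156, 354, 666, 1116.
2nd diffs: 108, 198, 312, 450.
3rd diffs: 90, 114, 138.
4th diffs: 24, 24 (constant).
Newton forward-difference form: c_n = 8 + 48·C(n-1,1) + 108·C(n-1,2) + 90·C(n-1,3) + 24·C(n-1,4).
At n = 10: n-1 = 9, so c_{10} = 8 + 432 + 3888 + 7560 + 3024 = 14912.

14912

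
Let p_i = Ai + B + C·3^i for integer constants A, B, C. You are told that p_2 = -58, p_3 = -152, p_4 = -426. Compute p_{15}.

-71744600

At i = 2, 3, 4: 2A + B + 9C = -58; 3A + B + 27C = -152; 4A + B + 81C = -426.
Subtracting the first from the second: A + 18C = -94.
Subtracting the second from the third: A + 54C = -274.
Solving: C = -5, A = -4, then B = -5.
So p_i = -4·i + (-5) + (-5)·3^i; at i=15 this is -71744600.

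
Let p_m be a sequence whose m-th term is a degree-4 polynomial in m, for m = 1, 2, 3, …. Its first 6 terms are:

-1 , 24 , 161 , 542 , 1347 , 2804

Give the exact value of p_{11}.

1st diffs: 25, 137, 381, 805, 1457.
2nd diffs: 112, 244, 424, 652.
3rd diffs: 132, 180, 228.
4th diffs: 48, 48 (constant).
Newton forward-difference form: p_m = -1 + 25·C(m-1,1) + 112·C(m-1,2) + 132·C(m-1,3) + 48·C(m-1,4).
At m = 11: m-1 = 10, so p_{11} = -1 + 250 + 5040 + 15840 + 10080 = 31209.

31209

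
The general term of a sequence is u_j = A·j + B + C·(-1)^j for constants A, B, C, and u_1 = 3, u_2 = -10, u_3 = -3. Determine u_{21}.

-57

Write the equations: A + B - C = 3; 2A + B + C = -10; 3A + B - C = -3.
Subtracting the first from the second: A + 2C = -13.
Subtracting the second from the third: A - 2C = 7.
Solving: C = -5, A = -3, then B = 1.
So u_j = -3·j + 1 + (-5)·(-1)^j; at j=21 this is -57.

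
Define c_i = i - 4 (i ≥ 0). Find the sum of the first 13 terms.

26

Over i = 0..12: Σi = 78.
Total = (1)·78 + (-4)·13 = 26.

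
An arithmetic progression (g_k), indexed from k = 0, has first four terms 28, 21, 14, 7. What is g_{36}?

Common difference d = -7.
g_k = 28 + (k - 0)·(-7).
g_{36} = 28 + 36·(-7) = -224.

-224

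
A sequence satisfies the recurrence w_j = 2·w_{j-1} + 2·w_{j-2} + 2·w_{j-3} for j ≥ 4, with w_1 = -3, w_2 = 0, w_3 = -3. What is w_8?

w_4 = -12;  w_5 = -30;  w_6 = -90;  w_7 = -264;  w_8 = -768.

-768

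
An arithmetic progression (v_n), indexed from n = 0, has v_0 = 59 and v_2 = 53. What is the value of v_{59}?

-118

Common difference d = (53 - 59) / (2 - 0) = -3.
v_n = 59 + (n - 0)·(-3).
v_{59} = 59 + 59·(-3) = -118.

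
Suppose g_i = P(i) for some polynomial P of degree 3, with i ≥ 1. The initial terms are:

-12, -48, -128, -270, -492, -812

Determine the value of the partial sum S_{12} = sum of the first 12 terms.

1st diffs: -36, -80, -142, -222, -320.
2nd diffs: -44, -62, -80, -98.
3rd diffs: -18, -18, -18 (constant).
Newton forward-difference form: g_i = -12 + (-36)·C(i-1,1) + (-44)·C(i-1,2) + (-18)·C(i-1,3).
Continuing: …, -1248, -1818, -2540, -3432, …, g_{12} = -5798.
Summing i = 1..12 (12 terms) gives -21110.

-21110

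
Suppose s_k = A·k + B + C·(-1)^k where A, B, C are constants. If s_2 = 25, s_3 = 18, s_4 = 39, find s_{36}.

Write the equations: 2A + B + C = 25; 3A + B - C = 18; 4A + B + C = 39.
Subtracting the first from the second: A - 2C = -7.
Subtracting the second from the third: A + 2C = 21.
Solving: C = 7, A = 7, then B = 4.
So s_k = 7·k + 4 + 7·(-1)^k; at k=36 this is 263.

263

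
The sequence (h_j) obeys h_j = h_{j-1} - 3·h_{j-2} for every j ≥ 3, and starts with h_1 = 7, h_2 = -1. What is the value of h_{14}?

-2761

Iterate the recurrence:
h_3 = -22; h_4 = -19; h_5 = 47; …; h_{11} = 1523; h_{12} = -904; h_{13} = -5473; h_{14} = -2761.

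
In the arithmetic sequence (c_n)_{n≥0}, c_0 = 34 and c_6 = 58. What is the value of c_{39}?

Common difference d = (58 - 34) / (6 - 0) = 4.
c_n = 34 + (n - 0)·4.
c_{39} = 34 + 39·4 = 190.

190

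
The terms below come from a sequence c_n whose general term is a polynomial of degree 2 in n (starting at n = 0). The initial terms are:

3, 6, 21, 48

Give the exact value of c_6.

1st diffs: 3, 15, 27.
2nd diffs: 12, 12 (constant).
So c_n = 6n^2 - 3n + 3.
Evaluating at n = 6 gives c_6 = 201.

201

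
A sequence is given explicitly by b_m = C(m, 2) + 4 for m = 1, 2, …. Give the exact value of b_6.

19

C(6, 2) = 15, so b_6 = 19.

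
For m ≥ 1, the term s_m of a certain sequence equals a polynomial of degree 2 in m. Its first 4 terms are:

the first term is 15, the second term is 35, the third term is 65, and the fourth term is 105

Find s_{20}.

2105

1st diffs: 20, 30, 40.
2nd diffs: 10, 10 (constant).
Newton forward-difference form: s_m = 15 + 20·C(m-1,1) + 10·C(m-1,2).
At m = 20: m-1 = 19, so s_{20} = 15 + 380 + 1710 = 2105.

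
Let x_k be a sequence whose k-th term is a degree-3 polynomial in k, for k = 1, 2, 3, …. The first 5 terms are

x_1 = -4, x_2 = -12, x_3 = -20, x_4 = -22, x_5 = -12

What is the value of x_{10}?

1st diffs: -8, -8, -2, 10.
2nd diffs: 0, 6, 12.
3rd diffs: 6, 6 (constant).
So x_k = k^3 - 6k^2 + 3k - 2.
Evaluating at k = 10 gives x_{10} = 428.

428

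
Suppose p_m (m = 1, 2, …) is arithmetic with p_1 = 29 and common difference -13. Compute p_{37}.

-439

p_m = 29 + (m - 1)·(-13).
p_{37} = 29 + 36·(-13) = -439.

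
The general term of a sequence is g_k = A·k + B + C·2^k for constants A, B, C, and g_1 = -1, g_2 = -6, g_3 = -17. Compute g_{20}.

Plug in k = 1, 2, 3: A + B + 2C = -1; 2A + B + 4C = -6; 3A + B + 8C = -17.
Subtracting the first from the second: A + 2C = -5.
Subtracting the second from the third: A + 4C = -11.
Solving: C = -3, A = 1, then B = 4.
Therefore g_{20} = 20 + 4 + (-3)·1048576 = -3145704.

-3145704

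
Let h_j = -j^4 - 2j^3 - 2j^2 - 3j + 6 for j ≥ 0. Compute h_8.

h_8 = -1·8^4 - 2·8^3 - 2·8^2 - 3·8 + 6 = -5266.

-5266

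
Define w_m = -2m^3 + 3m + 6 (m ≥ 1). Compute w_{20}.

-15934

w_{20} = -2·20^3 + 3·20 + 6 = -15934.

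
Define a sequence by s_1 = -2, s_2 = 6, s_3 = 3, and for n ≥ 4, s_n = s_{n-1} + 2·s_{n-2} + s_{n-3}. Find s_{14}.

24585

Compute successive terms:
s_4 = 13, s_5 = 25, s_6 = 54, …, s_{11} = 2481, s_{12} = 5329, s_{13} = 11446, s_{14} = 24585.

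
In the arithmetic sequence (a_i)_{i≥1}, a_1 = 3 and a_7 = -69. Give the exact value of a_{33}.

-381

Common difference d = (-69 - 3) / (7 - 1) = -12.
a_i = 3 + (i - 1)·(-12).
a_{33} = 3 + 32·(-12) = -381.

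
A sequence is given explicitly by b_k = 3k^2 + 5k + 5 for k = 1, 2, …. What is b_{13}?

577

b_{13} = 3·13^2 + 5·13 + 5 = 577.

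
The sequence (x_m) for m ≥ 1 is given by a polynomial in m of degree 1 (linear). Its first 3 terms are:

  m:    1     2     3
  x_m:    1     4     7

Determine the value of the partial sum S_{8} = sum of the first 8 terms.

92

1st diffs: 3, 3 (constant).
So x_m = 3m - 2.
Continuing: …, 10, 13, 16, 19, …, x_8 = 22.
Summing m = 1..8 (8 terms) gives 92.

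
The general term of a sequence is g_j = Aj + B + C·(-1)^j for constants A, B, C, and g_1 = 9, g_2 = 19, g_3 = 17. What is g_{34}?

Plug in j = 1, 2, 3: A + B - C = 9; 2A + B + C = 19; 3A + B - C = 17.
Subtracting the first from the second: A + 2C = 10.
Subtracting the second from the third: A - 2C = -2.
Solving: C = 3, A = 4, then B = 8.
So g_j = 4·j + 8 + 3·(-1)^j; at j=34 this is 147.

147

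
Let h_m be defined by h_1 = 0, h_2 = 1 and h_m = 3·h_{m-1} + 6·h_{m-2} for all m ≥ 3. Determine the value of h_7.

Step forward from the initial values:
h_3 = 3, h_4 = 15, h_5 = 63, h_6 = 279, h_7 = 1215.

1215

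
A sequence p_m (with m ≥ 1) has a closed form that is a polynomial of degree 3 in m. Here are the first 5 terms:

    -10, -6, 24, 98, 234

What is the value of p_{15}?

1st diffs: 4, 30, 74, 136.
2nd diffs: 26, 44, 62.
3rd diffs: 18, 18 (constant).
Newton forward-difference form: p_m = -10 + 4·C(m-1,1) + 26·C(m-1,2) + 18·C(m-1,3).
At m = 15: m-1 = 14, so p_{15} = -10 + 56 + 2366 + 6552 = 8964.

8964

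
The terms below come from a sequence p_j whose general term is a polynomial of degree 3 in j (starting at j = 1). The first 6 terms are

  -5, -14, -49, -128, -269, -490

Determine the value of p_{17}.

1st diffs: -9, -35, -79, -141, -221.
2nd diffs: -26, -44, -62, -80.
3rd diffs: -18, -18, -18 (constant).
Newton forward-difference form: p_j = -5 + (-9)·C(j-1,1) + (-26)·C(j-1,2) + (-18)·C(j-1,3).
At j = 17: j-1 = 16, so p_{17} = -5 - 144 - 3120 - 10080 = -13349.

-13349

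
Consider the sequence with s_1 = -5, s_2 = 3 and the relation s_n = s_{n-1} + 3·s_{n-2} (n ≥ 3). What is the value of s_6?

Iterate the recurrence:
s_3 = -12  s_4 = -3  s_5 = -39  s_6 = -48.

-48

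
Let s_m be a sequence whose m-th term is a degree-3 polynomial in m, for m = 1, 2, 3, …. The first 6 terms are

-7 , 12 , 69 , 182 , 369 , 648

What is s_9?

1st diffs: 19, 57, 113, 187, 279.
2nd diffs: 38, 56, 74, 92.
3rd diffs: 18, 18, 18 (constant).
Newton forward-difference form: s_m = -7 + 19·C(m-1,1) + 38·C(m-1,2) + 18·C(m-1,3).
At m = 9: m-1 = 8, so s_9 = -7 + 152 + 1064 + 1008 = 2217.

2217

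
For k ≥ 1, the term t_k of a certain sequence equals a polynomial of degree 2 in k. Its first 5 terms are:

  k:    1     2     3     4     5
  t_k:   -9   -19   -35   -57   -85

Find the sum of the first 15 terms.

-3915

1st diffs: -10, -16, -22, -28.
2nd diffs: -6, -6, -6 (constant).
So t_k = -3k^2 - k - 5.
Continuing: …, -119, -159, -205, -257, …, t_{15} = -695.
Summing k = 1..15 (15 terms) gives -3915.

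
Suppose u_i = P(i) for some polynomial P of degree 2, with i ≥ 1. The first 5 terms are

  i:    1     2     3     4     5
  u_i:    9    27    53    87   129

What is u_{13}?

1st diffs: 18, 26, 34, 42.
2nd diffs: 8, 8, 8 (constant).
Newton forward-difference form: u_i = 9 + 18·C(i-1,1) + 8·C(i-1,2).
At i = 13: i-1 = 12, so u_{13} = 9 + 216 + 528 = 753.

753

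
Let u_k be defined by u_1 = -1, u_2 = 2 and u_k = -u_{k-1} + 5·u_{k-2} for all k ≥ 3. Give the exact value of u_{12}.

66197

Iterate the recurrence:
u_3 = -7  u_4 = 17  u_5 = -52  u_6 = 137  u_7 = -397  u_8 = 1082  u_9 = -3067  u_{10} = 8477  u_{11} = -23812  u_{12} = 66197.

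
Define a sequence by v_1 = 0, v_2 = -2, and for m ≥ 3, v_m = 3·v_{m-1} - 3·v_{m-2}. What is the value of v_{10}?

Applying the relation repeatedly:
v_3 = -6; v_4 = -12; v_5 = -18; v_6 = -18; v_7 = 0; v_8 = 54; v_9 = 162; v_{10} = 324.

324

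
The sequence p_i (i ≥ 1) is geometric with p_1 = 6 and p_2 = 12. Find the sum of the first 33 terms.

Common ratio r = 2.
p_i = 6·2^(i-1).
S = 6·(2^33 - 1)/(2 - 1) = 6·(8589934592 - 1)/(1) = 51539607546.

51539607546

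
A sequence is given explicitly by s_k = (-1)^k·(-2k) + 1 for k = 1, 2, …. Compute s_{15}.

(-1)^15 = -1; -2k at k=15 is -30; so s_{15} = 31.

31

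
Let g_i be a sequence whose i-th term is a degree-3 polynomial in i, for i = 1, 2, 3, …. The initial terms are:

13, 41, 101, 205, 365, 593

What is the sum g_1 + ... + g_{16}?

43328

1st diffs: 28, 60, 104, 160, 228.
2nd diffs: 32, 44, 56, 68.
3rd diffs: 12, 12, 12 (constant).
So g_i = 2i^3 + 4i^2 + 2i + 5.
Continuing: …, 901, 1301, 1805, 2425, …, g_{16} = 9253.
Summing i = 1..16 (16 terms) gives 43328.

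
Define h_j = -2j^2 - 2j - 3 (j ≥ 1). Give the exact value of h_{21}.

h_{21} = -2·21^2 - 2·21 - 3 = -927.

-927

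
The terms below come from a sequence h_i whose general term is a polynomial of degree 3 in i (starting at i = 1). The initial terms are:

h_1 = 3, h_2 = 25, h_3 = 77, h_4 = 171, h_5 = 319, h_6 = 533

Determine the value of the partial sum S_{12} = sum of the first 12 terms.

1st diffs: 22, 52, 94, 148, 214.
2nd diffs: 30, 42, 54, 66.
3rd diffs: 12, 12, 12 (constant).
Newton forward-difference form: h_i = 3 + 22·C(i-1,1) + 30·C(i-1,2) + 12·C(i-1,3).
Continuing: …, 825, 1207, 1691, 2289, …, h_{12} = 3875.
Summing i = 1..12 (12 terms) gives 14028.

14028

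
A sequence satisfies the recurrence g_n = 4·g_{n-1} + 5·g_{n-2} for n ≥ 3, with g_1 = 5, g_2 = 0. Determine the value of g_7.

g_3 = 25; g_4 = 100; g_5 = 525; g_6 = 2600; g_7 = 13025.
(Characteristic roots are 5 and -1.)

13025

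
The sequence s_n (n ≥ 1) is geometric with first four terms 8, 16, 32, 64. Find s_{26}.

Common ratio r = 2.
s_n = 8·2^(n-1).
s_{26} = 8·2^25 = 268435456.

268435456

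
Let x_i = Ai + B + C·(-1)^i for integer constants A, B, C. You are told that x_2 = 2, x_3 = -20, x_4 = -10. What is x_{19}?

-116

Write the equations: 2A + B + C = 2; 3A + B - C = -20; 4A + B + C = -10.
Subtracting the first from the second: A - 2C = -22.
Subtracting the second from the third: A + 2C = 10.
Solving: C = 8, A = -6, then B = 6.
Hence x_{19} = -6·19 + 6 + 8·(-1) = -116.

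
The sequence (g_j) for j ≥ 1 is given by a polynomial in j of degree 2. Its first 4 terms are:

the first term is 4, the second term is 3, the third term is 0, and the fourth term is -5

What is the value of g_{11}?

-96

1st diffs: -1, -3, -5.
2nd diffs: -2, -2 (constant).
Newton forward-difference form: g_j = 4 + (-1)·C(j-1,1) + (-2)·C(j-1,2).
At j = 11: j-1 = 10, so g_{11} = 4 - 10 - 90 = -96.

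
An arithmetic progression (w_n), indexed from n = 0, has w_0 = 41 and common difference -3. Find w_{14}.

-1

w_n = 41 + (n - 0)·(-3).
w_{14} = 41 + 14·(-3) = -1.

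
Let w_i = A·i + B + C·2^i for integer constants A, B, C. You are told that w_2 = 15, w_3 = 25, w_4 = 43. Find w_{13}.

16413

Write the equations: 2A + B + 4C = 15; 3A + B + 8C = 25; 4A + B + 16C = 43.
Subtracting the first from the second: A + 4C = 10.
Subtracting the second from the third: A + 8C = 18.
Solving: C = 2, A = 2, then B = 3.
Hence w_{13} = 2·13 + 3 + 2·8192 = 16413.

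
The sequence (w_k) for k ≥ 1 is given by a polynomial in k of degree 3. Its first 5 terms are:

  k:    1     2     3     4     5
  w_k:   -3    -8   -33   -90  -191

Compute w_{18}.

1st diffs: -5, -25, -57, -101.
2nd diffs: -20, -32, -44.
3rd diffs: -12, -12 (constant).
Newton forward-difference form: w_k = -3 + (-5)·C(k-1,1) + (-20)·C(k-1,2) + (-12)·C(k-1,3).
At k = 18: k-1 = 17, so w_{18} = -3 - 85 - 2720 - 8160 = -10968.

-10968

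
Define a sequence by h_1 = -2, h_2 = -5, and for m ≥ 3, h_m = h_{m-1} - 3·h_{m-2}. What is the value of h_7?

-74

Step forward from the initial values:
h_3 = 1, h_4 = 16, h_5 = 13, h_6 = -35, h_7 = -74.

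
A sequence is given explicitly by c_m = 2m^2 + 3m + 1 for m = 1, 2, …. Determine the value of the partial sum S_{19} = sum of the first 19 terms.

Over m = 1..19: Σm = 190, Σm² = 2470.
Total = (2)·2470 + (3)·190 + (1)·19 = 5529.

5529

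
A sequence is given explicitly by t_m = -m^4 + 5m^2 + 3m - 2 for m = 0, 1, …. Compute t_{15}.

t_{15} = -1·15^4 + 5·15^2 + 3·15 - 2 = -49457.

-49457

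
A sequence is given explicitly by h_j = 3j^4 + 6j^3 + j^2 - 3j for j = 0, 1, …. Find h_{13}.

98995

h_{13} = 3·13^4 + 6·13^3 + 1·13^2 - 3·13 = 98995.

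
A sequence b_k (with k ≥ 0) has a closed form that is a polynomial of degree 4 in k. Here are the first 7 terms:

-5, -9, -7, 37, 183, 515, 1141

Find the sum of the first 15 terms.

1st diffs: -4, 2, 44, 146, 332, 626.
2nd diffs: 6, 42, 102, 186, 294.
3rd diffs: 36, 60, 84, 108.
4th diffs: 24, 24, 24 (constant).
Newton forward-difference form: b_k = -5 + (-4)·C(k,1) + 6·C(k,2) + 36·C(k,3) + 24·C(k,4).
Continuing: …, 2193, 3827, 6223, 9585, …, b_{14} = 37613.
Summing k = 0..14 (15 terms) gives 123447.

123447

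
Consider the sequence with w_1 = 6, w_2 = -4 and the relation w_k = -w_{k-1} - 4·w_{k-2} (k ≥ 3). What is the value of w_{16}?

-132252

Step forward from the initial values:
w_3 = -20  w_4 = 36  w_5 = 44  …  w_{13} = -24660  w_{14} = 11204  w_{15} = 87436  w_{16} = -132252.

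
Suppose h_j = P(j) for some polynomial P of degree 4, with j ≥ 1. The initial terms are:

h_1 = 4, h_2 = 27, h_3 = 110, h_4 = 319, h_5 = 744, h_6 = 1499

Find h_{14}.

1st diffs: 23, 83, 209, 425, 755.
2nd diffs: 60, 126, 216, 330.
3rd diffs: 66, 90, 114.
4th diffs: 24, 24 (constant).
So h_j = j^4 + j^3 - j^2 + 4j - 1.
Evaluating at j = 14 gives h_{14} = 41019.

41019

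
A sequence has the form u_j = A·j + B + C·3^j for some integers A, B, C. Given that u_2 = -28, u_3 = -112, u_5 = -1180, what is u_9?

-98356

Plug in j = 2, 3, 5: 2A + B + 9C = -28; 3A + B + 27C = -112; 5A + B + 243C = -1180.
Subtracting the first from the second: A + 18C = -84.
Subtracting the second from the third: 2A + 216C = -1068.
Solving: C = -5, A = 6, then B = 5.
Therefore u_9 = 54 + 5 + (-5)·19683 = -98356.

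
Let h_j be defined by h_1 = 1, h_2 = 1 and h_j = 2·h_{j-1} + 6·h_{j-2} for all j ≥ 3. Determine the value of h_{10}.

56848

Compute successive terms:
h_3 = 8, h_4 = 22, h_5 = 92, h_6 = 316, h_7 = 1184, h_8 = 4264, h_9 = 15632, h_{10} = 56848.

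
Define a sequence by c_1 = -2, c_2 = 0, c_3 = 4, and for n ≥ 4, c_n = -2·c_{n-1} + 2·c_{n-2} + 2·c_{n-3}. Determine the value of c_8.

-496

c_4 = -12  c_5 = 32  c_6 = -80  c_7 = 200  c_8 = -496.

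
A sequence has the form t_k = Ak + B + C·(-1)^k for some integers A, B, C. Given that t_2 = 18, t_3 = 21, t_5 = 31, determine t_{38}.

Plug in k = 2, 3, 5: 2A + B + C = 18; 3A + B - C = 21; 5A + B - C = 31.
Subtracting the first from the second: A - 2C = 3.
Subtracting the second from the third: 2A = 10.
Solving: C = 1, A = 5, then B = 7.
So t_k = 5·k + 7 + 1·(-1)^k; at k=38 this is 198.

198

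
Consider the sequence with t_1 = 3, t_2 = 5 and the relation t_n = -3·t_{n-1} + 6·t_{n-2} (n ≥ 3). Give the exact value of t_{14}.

Iterate the recurrence:
t_3 = 3  t_4 = 21  t_5 = -45  …  t_{11} = -392445  t_{12} = 1716309  t_{13} = -7503597  t_{14} = 32808645.

32808645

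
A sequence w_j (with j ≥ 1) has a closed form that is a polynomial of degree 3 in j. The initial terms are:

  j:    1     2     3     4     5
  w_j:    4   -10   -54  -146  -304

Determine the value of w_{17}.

-13900

1st diffs: -14, -44, -92, -158.
2nd diffs: -30, -48, -66.
3rd diffs: -18, -18 (constant).
So w_j = -3j^3 + 3j^2 - 2j + 6.
Evaluating at j = 17 gives w_{17} = -13900.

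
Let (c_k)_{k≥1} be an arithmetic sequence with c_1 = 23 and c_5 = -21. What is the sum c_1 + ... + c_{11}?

-352

Common difference d = (-21 - 23) / (5 - 1) = -11.
c_k = 23 + (k - 1)·(-11).
c_{11} = -87; S = 11·(23 + (-87))/2 = -352.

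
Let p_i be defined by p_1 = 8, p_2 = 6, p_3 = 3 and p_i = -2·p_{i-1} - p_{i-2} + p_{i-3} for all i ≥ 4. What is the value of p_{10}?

Applying the relation repeatedly:
p_4 = -4;  p_5 = 11;  p_6 = -15;  p_7 = 15;  p_8 = -4;  p_9 = -22;  p_{10} = 63.

63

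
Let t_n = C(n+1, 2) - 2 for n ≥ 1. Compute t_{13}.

C(14, 2) = 91, so t_{13} = 89.

89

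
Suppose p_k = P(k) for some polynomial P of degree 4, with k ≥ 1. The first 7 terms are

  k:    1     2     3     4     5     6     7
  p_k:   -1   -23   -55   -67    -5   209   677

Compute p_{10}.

1st diffs: -22, -32, -12, 62, 214, 468.
2nd diffs: -10, 20, 74, 152, 254.
3rd diffs: 30, 54, 78, 102.
4th diffs: 24, 24, 24 (constant).
So p_k = k^4 - 5k^3 - 2k + 5.
Evaluating at k = 10 gives p_{10} = 4985.

4985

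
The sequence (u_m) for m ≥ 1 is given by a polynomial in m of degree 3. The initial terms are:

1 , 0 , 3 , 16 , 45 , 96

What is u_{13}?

1573

1st diffs: -1, 3, 13, 29, 51.
2nd diffs: 4, 10, 16, 22.
3rd diffs: 6, 6, 6 (constant).
So u_m = m^3 - 4m^2 + 4m.
Evaluating at m = 13 gives u_{13} = 1573.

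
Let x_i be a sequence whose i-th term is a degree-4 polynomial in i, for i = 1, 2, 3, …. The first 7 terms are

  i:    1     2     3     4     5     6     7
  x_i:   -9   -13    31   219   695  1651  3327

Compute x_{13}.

47991

1st diffs: -4, 44, 188, 476, 956, 1676.
2nd diffs: 48, 144, 288, 480, 720.
3rd diffs: 96, 144, 192, 240.
4th diffs: 48, 48, 48 (constant).
Newton forward-difference form: x_i = -9 + (-4)·C(i-1,1) + 48·C(i-1,2) + 96·C(i-1,3) + 48·C(i-1,4).
At i = 13: i-1 = 12, so x_{13} = -9 - 48 + 3168 + 21120 + 23760 = 47991.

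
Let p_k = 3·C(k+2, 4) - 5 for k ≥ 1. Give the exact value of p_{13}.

C(15, 4) = 1365, so p_{13} = 4090.

4090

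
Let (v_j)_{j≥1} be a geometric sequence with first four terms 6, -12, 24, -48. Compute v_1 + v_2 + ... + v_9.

1026

Common ratio r = -2.
v_j = 6·(-2)^(j-1).
S = 6·((-2)^9 - 1)/(-2 - 1) = 6·(-512 - 1)/(-3) = 1026.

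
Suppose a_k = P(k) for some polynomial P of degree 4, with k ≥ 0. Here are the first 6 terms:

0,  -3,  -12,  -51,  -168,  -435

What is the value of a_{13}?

1st diffs: -3, -9, -39, -117, -267.
2nd diffs: -6, -30, -78, -150.
3rd diffs: -24, -48, -72.
4th diffs: -24, -24 (constant).
Newton forward-difference form: a_k = (-3)·C(k,1) + (-6)·C(k,2) + (-24)·C(k,3) + (-24)·C(k,4).
At k = 13: k = 13, so a_{13} = -39 - 468 - 6864 - 17160 = -24531.

-24531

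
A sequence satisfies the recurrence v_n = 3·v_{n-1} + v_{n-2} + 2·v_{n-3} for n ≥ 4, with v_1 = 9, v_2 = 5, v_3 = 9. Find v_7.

v_4 = 50, v_5 = 169, v_6 = 575, v_7 = 1994.

1994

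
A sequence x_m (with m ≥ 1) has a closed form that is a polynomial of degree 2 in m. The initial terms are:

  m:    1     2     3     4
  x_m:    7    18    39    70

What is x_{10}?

466

1st diffs: 11, 21, 31.
2nd diffs: 10, 10 (constant).
Newton forward-difference form: x_m = 7 + 11·C(m-1,1) + 10·C(m-1,2).
At m = 10: m-1 = 9, so x_{10} = 7 + 99 + 360 = 466.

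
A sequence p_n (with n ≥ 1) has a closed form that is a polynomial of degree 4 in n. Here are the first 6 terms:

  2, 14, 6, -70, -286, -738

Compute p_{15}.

1st diffs: 12, -8, -76, -216, -452.
2nd diffs: -20, -68, -140, -236.
3rd diffs: -48, -72, -96.
4th diffs: -24, -24 (constant).
So p_n = -n^4 + 2n^3 + 3n^2 + 4n - 6.
Evaluating at n = 15 gives p_{15} = -43146.

-43146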